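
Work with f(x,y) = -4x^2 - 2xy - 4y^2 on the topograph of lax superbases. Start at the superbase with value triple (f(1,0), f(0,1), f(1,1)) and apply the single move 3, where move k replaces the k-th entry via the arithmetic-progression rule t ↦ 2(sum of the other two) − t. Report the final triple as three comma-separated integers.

start (-4,-4,-10) = (f(1,0),f(0,1),f(1,1))
replace slot 3: 2·((-4)+(-4)) − (-10) = -6 → (-4,-4,-6)

-4,-4,-6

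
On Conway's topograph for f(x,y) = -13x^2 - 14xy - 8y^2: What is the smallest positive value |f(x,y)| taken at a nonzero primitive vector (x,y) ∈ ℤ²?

translate: b→-12 (≡14 mod 26), so (13,14,8)→(13,-12,7)
flip: (13,-12,7)→(7,12,13)
translate: b→-2 (≡12 mod 14), so (7,12,13)→(7,-2,8)
reduced (well bottom): (7,-2,8) with a≤c, −a<b≤a
well minimum |f| = |-7| = 7 (negative-definite)

7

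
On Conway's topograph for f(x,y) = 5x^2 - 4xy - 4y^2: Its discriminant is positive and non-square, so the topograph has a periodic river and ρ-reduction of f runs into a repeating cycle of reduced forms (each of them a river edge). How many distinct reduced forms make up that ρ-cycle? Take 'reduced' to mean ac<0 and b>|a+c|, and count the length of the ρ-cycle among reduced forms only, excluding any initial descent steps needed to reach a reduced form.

D = 96, ⌊√D⌋ = 9
descent: ρ → (-4,4,5)  [lands on river]
river: ρ → (5,6,-3)
river: ρ → (-3,6,5)
river: ρ → (5,4,-4)
ρ-cycle length = 4 (tail of 1 descent step not counted)

4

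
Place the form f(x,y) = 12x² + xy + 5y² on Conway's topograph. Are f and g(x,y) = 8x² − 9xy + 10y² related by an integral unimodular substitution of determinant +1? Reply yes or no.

D₁ = -239, D₂ = -239
f: flip: (12,1,5)→(5,-1,12)
f: reduced (well bottom): (5,-1,12) with a≤c, −a<b≤a
g: translate: b→7 (≡-9 mod 16), so (8,-9,10)→(8,7,9)
g: reduced (well bottom): (8,7,9) with a≤c, −a<b≤a
reduced forms (5, -1, 12) vs (8, 7, 9) ⇒ inequivalent

no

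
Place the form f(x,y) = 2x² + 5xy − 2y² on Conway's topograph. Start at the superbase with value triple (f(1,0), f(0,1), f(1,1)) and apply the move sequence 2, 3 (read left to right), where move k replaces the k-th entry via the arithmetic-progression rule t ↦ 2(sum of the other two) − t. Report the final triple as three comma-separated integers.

start (2,-2,5) = (f(1,0),f(0,1),f(1,1))
replace slot 2: 2·(2+5) − (-2) = 16 → (2,16,5)
replace slot 3: 2·(2+16) − 5 = 31 → (2,16,31)

2,16,31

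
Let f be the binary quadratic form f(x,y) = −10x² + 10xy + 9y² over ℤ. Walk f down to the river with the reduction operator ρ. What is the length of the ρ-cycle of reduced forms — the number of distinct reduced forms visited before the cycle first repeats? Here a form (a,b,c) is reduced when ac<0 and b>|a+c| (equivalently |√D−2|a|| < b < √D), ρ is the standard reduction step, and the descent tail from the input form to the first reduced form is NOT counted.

D = 460, ⌊√D⌋ = 21
river: ρ → (9,8,-11)
river: ρ → (-11,14,6)
river: ρ → (6,10,-15)
river: ρ → (-15,20,1)
river: ρ → (1,20,-15)
river: ρ → (-15,10,6)
river: ρ → (6,14,-11)
river: ρ → (-11,8,9)
river: ρ → (9,10,-10)
river: ρ → (-10,10,9)
ρ-cycle length = 10 (tail of 0 descent steps not counted)

10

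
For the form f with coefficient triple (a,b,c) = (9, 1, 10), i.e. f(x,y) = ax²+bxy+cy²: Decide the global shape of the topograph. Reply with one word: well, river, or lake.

D = b²−4ac = 1² − 4·9·10 = -359
D < 0 ⇒ definite ⇒ every region one sign ⇒ single well

well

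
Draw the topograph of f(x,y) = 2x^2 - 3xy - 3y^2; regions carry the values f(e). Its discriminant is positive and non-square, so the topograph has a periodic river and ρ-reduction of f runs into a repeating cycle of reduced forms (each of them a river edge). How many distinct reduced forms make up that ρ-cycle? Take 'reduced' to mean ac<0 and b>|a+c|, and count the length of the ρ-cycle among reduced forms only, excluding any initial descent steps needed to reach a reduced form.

D = 33, ⌊√D⌋ = 5
descent: ρ → (-3,3,2)  [lands on river]
river: ρ → (2,5,-1)
river: ρ → (-1,5,2)
river: ρ → (2,3,-3)
ρ-cycle length = 4 (tail of 1 descent step not counted)

4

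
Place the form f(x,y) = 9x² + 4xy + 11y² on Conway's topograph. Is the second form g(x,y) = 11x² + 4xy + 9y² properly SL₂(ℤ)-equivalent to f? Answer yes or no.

D₁ = -380, D₂ = -380
f: reduced (well bottom): (9,4,11) with a≤c, −a<b≤a
g: flip: (11,4,9)→(9,-4,11)
g: reduced (well bottom): (9,-4,11) with a≤c, −a<b≤a
reduced forms (9, 4, 11) vs (9, -4, 11) ⇒ inequivalent

no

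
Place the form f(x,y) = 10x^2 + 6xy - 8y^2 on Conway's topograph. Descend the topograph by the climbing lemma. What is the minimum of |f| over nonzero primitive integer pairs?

river: ρ → (-8,10,8)
river: ρ → (8,6,-10)
river: ρ → (-10,14,4)
river: ρ → (4,18,-2)
river: ρ → (-2,18,4)
river: ρ → (4,14,-10)
river: ρ → (-10,6,8)
river: ρ → (8,10,-8)
river: ρ → (-8,6,10)
river: ρ → (10,14,-4)
river: ρ → (-4,18,2)
river: ρ → (2,18,-4)
river: ρ → (-4,14,10)
river: ρ → (10,6,-8)
closes: descent 0, river 14
min |a| on river = 2

2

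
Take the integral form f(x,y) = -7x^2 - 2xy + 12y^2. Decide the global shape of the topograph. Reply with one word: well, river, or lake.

D = b²−4ac = (-2)² − 4·(-7)·12 = 340
D > 0 non-square ⇒ indefinite ⇒ periodic river

river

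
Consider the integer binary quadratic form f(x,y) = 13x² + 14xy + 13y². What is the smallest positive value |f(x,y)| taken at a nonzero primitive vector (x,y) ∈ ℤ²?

translate: b→-12 (≡14 mod 26), so (13,14,13)→(13,-12,12)
flip: (13,-12,12)→(12,12,13)
reduced (well bottom): (12,12,13) with a≤c, −a<b≤a
well minimum = a = 12

12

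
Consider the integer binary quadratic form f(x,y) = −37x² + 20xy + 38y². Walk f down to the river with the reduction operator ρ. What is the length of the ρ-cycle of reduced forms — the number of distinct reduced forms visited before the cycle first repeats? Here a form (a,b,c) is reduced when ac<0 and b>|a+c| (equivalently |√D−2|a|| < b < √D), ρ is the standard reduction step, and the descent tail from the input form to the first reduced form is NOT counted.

D = 6024, ⌊√D⌋ = 77
river: ρ → (38,56,-19)
river: ρ → (-19,58,35)
river: ρ → (35,12,-42)
river: ρ → (-42,72,5)
river: ρ → (5,68,-70)
river: ρ → (-70,72,3)
river: ρ → (3,72,-70)
river: ρ → (-70,68,5)
river: ρ → (5,72,-42)
river: ρ → (-42,12,35)
river: ρ → (35,58,-19)
river: ρ → (-19,56,38)
river: ρ → (38,20,-37)
river: ρ → (-37,54,21)
river: ρ → (21,72,-10)
river: ρ → (-10,68,35)
river: ρ → (35,72,-6)
river: ρ → (-6,72,35)
river: ρ → (35,68,-10)
river: ρ → (-10,72,21)
river: ρ → (21,54,-37)
river: ρ → (-37,20,38)
ρ-cycle length = 22 (tail of 0 descent steps not counted)

22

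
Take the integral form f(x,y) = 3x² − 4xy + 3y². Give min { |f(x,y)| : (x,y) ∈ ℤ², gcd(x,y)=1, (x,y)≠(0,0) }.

translate: b→2 (≡-4 mod 6), so (3,-4,3)→(3,2,2)
flip: (3,2,2)→(2,-2,3)
translate: b→2 (≡-2 mod 4), so (2,-2,3)→(2,2,3)
reduced (well bottom): (2,2,3) with a≤c, −a<b≤a
well minimum = a = 2

2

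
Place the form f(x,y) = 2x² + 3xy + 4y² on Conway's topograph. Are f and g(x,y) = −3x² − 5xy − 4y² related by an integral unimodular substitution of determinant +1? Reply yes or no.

D₁ = -23, D₂ = -23
f: translate: b→-1 (≡3 mod 4), so (2,3,4)→(2,-1,3)
f: reduced (well bottom): (2,-1,3) with a≤c, −a<b≤a
g is negative-definite; reduce −g:
−g: translate: b→-1 (≡5 mod 6), so (3,5,4)→(3,-1,2)
−g: flip: (3,-1,2)→(2,1,3)
−g: reduced (well bottom): (2,1,3) with a≤c, −a<b≤a
flip sign back: reduced form of g is (-2,-1,-3)
reduced forms (2, -1, 3) vs (-2, -1, -3) ⇒ inequivalent

no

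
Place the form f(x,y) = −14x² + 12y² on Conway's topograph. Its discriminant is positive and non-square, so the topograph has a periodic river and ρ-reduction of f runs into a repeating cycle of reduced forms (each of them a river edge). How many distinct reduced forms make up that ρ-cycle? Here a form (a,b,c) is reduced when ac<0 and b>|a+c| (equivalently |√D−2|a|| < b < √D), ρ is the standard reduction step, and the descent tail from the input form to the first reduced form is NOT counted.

D = 672, ⌊√D⌋ = 25
descent: ρ → (12,24,-2)  [lands on river]
river: ρ → (-2,24,12)
ρ-cycle length = 2 (tail of 1 descent step not counted)

2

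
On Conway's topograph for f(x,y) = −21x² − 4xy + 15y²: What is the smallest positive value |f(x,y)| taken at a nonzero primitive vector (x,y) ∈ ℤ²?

descent: ρ → (15,34,-2)  [lands on river]
river: ρ → (-2,34,15)
river: ρ → (15,26,-10)
river: ρ → (-10,34,3)
river: ρ → (3,32,-21)
river: ρ → (-21,10,14)
river: ρ → (14,18,-17)
river: ρ → (-17,16,15)
river: ρ → (15,14,-18)
river: ρ → (-18,22,11)
river: ρ → (11,22,-18)
river: ρ → (-18,14,15)
river: ρ → (15,16,-17)
river: ρ → (-17,18,14)
river: ρ → (14,10,-21)
river: ρ → (-21,32,3)
river: ρ → (3,34,-10)
river: ρ → (-10,26,15)
closes: descent 1, river 18
min |a| on river = 2

2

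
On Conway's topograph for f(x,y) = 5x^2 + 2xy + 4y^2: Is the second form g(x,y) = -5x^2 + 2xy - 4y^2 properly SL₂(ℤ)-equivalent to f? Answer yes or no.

D₁ = -76, D₂ = -76
f: flip: (5,2,4)→(4,-2,5)
f: reduced (well bottom): (4,-2,5) with a≤c, −a<b≤a
g is negative-definite; reduce −g:
−g: flip: (5,-2,4)→(4,2,5)
−g: reduced (well bottom): (4,2,5) with a≤c, −a<b≤a
flip sign back: reduced form of g is (-4,-2,-5)
reduced forms (4, -2, 5) vs (-4, -2, -5) ⇒ inequivalent

no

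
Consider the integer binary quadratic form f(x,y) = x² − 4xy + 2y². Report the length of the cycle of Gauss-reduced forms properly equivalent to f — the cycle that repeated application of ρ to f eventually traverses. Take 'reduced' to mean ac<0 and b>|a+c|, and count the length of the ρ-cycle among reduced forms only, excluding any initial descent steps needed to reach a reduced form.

D = 8, ⌊√D⌋ = 2
descent: ρ → (2,0,-1)
descent: ρ → (-1,2,1)  [lands on river]
river: ρ → (1,2,-1)
ρ-cycle length = 2 (tail of 2 descent steps not counted)

2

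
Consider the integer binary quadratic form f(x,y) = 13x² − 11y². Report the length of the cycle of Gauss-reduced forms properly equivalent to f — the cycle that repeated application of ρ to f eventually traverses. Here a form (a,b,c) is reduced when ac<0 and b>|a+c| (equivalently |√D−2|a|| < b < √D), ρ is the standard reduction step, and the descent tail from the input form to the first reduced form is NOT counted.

D = 572, ⌊√D⌋ = 23
descent: ρ → (-11,22,2)  [lands on river]
river: ρ → (2,22,-11)
ρ-cycle length = 2 (tail of 1 descent step not counted)

2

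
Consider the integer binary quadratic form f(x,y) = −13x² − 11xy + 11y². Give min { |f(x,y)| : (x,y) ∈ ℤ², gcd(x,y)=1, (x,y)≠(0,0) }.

descent: ρ → (11,11,-13)  [lands on river]
river: ρ → (-13,15,9)
river: ρ → (9,21,-7)
river: ρ → (-7,21,9)
river: ρ → (9,15,-13)
river: ρ → (-13,11,11)
closes: descent 1, river 6
min |a| on river = 7

7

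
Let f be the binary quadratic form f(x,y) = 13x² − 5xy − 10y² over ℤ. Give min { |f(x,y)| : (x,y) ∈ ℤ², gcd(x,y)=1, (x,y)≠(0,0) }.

descent: ρ → (-10,5,13)  [lands on river]
river: ρ → (13,21,-2)
river: ρ → (-2,23,2)
river: ρ → (2,21,-13)
river: ρ → (-13,5,10)
river: ρ → (10,15,-8)
river: ρ → (-8,17,8)
river: ρ → (8,15,-10)
closes: descent 1, river 8
min |a| on river = 2

2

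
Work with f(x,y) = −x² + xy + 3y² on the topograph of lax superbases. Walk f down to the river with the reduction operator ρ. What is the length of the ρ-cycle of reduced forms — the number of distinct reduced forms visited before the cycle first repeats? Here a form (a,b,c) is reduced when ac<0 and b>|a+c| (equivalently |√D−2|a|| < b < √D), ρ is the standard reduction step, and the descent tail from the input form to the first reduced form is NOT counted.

D = 13, ⌊√D⌋ = 3
descent: ρ → (3,-1,-1)
descent: ρ → (-1,3,1)  [lands on river]
river: ρ → (1,3,-1)
ρ-cycle length = 2 (tail of 2 descent steps not counted)

2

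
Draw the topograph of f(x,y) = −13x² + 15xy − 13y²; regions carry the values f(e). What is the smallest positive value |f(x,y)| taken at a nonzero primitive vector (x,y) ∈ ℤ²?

translate: b→11 (≡-15 mod 26), so (13,-15,13)→(13,11,11)
flip: (13,11,11)→(11,-11,13)
translate: b→11 (≡-11 mod 22), so (11,-11,13)→(11,11,13)
reduced (well bottom): (11,11,13) with a≤c, −a<b≤a
well minimum |f| = |-11| = 11 (negative-definite)

11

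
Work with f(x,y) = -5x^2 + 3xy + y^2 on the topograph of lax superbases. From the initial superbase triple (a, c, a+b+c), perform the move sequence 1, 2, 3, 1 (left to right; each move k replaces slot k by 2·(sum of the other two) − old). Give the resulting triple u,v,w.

start (-5,1,-1) = (f(1,0),f(0,1),f(1,1))
replace slot 1: 2·(1+(-1)) − (-5) = 5 → (5,1,-1)
replace slot 2: 2·(5+(-1)) − 1 = 7 → (5,7,-1)
replace slot 3: 2·(5+7) − (-1) = 25 → (5,7,25)
replace slot 1: 2·(7+25) − 5 = 59 → (59,7,25)

59,7,25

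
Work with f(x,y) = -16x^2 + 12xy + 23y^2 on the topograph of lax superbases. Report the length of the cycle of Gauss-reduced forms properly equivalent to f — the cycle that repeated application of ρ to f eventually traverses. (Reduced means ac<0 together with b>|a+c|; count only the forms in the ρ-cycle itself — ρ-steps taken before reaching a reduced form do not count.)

D = 1616, ⌊√D⌋ = 40
river: ρ → (23,34,-5)
river: ρ → (-5,36,16)
river: ρ → (16,28,-13)
river: ρ → (-13,24,20)
river: ρ → (20,16,-17)
river: ρ → (-17,18,19)
river: ρ → (19,20,-16)
river: ρ → (-16,12,23)
ρ-cycle length = 8 (tail of 0 descent steps not counted)

8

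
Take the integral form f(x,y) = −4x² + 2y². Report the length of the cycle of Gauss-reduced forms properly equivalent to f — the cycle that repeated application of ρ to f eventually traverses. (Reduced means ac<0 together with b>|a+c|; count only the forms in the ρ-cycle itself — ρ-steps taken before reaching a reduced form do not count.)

D = 32, ⌊√D⌋ = 5
descent: ρ → (2,4,-2)  [lands on river]
river: ρ → (-2,4,2)
ρ-cycle length = 2 (tail of 1 descent step not counted)

2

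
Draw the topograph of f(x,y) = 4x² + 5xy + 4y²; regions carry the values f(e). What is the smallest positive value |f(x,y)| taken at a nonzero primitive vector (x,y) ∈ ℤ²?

translate: b→-3 (≡5 mod 8), so (4,5,4)→(4,-3,3)
flip: (4,-3,3)→(3,3,4)
reduced (well bottom): (3,3,4) with a≤c, −a<b≤a
well minimum = a = 3

3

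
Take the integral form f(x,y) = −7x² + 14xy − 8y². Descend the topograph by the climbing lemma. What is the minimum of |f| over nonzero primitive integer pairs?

translate: b→0 (≡-14 mod 14), so (7,-14,8)→(7,0,1)
flip: (7,0,1)→(1,0,7)
reduced (well bottom): (1,0,7) with a≤c, −a<b≤a
well minimum |f| = |-1| = 1 (negative-definite)

1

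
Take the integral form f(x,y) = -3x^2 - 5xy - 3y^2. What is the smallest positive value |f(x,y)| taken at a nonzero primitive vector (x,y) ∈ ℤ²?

translate: b→-1 (≡5 mod 6), so (3,5,3)→(3,-1,1)
flip: (3,-1,1)→(1,1,3)
reduced (well bottom): (1,1,3) with a≤c, −a<b≤a
well minimum |f| = |-1| = 1 (negative-definite)

1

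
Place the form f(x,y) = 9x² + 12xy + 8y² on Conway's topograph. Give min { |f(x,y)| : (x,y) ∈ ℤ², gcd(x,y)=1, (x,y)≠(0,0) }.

translate: b→-6 (≡12 mod 18), so (9,12,8)→(9,-6,5)
flip: (9,-6,5)→(5,6,9)
translate: b→-4 (≡6 mod 10), so (5,6,9)→(5,-4,8)
reduced (well bottom): (5,-4,8) with a≤c, −a<b≤a
well minimum = a = 5

5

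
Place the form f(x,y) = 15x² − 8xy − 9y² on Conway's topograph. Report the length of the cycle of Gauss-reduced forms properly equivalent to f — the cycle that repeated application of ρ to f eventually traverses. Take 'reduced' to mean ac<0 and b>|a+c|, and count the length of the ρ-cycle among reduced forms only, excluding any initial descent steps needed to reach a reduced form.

D = 604, ⌊√D⌋ = 24
descent: ρ → (-9,8,15)  [lands on river]
river: ρ → (15,22,-2)
river: ρ → (-2,22,15)
river: ρ → (15,8,-9)
river: ρ → (-9,10,14)
river: ρ → (14,18,-5)
river: ρ → (-5,22,6)
river: ρ → (6,14,-17)
river: ρ → (-17,20,3)
river: ρ → (3,22,-10)
river: ρ → (-10,18,7)
river: ρ → (7,24,-1)
river: ρ → (-1,24,7)
river: ρ → (7,18,-10)
river: ρ → (-10,22,3)
river: ρ → (3,20,-17)
river: ρ → (-17,14,6)
river: ρ → (6,22,-5)
river: ρ → (-5,18,14)
river: ρ → (14,10,-9)
ρ-cycle length = 20 (tail of 1 descent step not counted)

20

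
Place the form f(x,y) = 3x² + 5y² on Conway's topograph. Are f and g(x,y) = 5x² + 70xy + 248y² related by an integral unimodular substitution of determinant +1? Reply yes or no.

D₁ = -60, D₂ = -60
f: reduced (well bottom): (3,0,5) with a≤c, −a<b≤a
g: translate: b→0 (≡70 mod 10), so (5,70,248)→(5,0,3)
g: flip: (5,0,3)→(3,0,5)
g: reduced (well bottom): (3,0,5) with a≤c, −a<b≤a
reduced forms (3, 0, 5) vs (3, 0, 5) ⇒ equivalent

yes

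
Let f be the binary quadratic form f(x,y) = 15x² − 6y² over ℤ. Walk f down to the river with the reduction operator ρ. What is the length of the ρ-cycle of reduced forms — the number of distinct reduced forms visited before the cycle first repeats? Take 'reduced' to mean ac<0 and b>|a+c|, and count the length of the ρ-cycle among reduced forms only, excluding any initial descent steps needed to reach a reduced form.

D = 360, ⌊√D⌋ = 18
descent: ρ → (-6,12,9)  [lands on river]
river: ρ → (9,6,-9)
river: ρ → (-9,12,6)
river: ρ → (6,12,-9)
river: ρ → (-9,6,9)
river: ρ → (9,12,-6)
ρ-cycle length = 6 (tail of 1 descent step not counted)

6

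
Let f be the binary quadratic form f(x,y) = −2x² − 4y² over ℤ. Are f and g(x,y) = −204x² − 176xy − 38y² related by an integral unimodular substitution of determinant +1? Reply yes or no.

D₁ = -32, D₂ = -32
f is negative-definite; reduce −f:
−f: reduced (well bottom): (2,0,4) with a≤c, −a<b≤a
flip sign back: reduced form of f is (-2,0,-4)
g is negative-definite; reduce −g:
−g: flip: (204,176,38)→(38,-176,204)
−g: translate: b→-24 (≡-176 mod 76), so (38,-176,204)→(38,-24,4)
−g: flip: (38,-24,4)→(4,24,38)
−g: translate: b→0 (≡24 mod 8), so (4,24,38)→(4,0,2)
−g: flip: (4,0,2)→(2,0,4)
−g: reduced (well bottom): (2,0,4) with a≤c, −a<b≤a
flip sign back: reduced form of g is (-2,0,-4)
reduced forms (-2, 0, -4) vs (-2, 0, -4) ⇒ equivalent

yes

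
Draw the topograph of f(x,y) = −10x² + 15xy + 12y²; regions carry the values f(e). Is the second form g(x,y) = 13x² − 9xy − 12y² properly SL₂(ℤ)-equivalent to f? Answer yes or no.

D₁ = 705, D₂ = 705
river cycle of f (length 14): (12, 9, -13), (-13, 17, 8), (8, 15, -15), (-15, 15, 8), (8, 17, -13), (-13, 9, 12), (12, 15, -10), (-10, 25, 2), (2, 23, -22), (-22, 21, 3), … (4 more)
river cycle of g (length 14): (-12, 9, 13), (13, 17, -8), (-8, 15, 15), (15, 15, -8), (-8, 17, 13), (13, 9, -12), (-12, 15, 10), (10, 25, -2), (-2, 23, 22), (22, 21, -3), … (4 more)
cycles differ ⇒ inequivalent

no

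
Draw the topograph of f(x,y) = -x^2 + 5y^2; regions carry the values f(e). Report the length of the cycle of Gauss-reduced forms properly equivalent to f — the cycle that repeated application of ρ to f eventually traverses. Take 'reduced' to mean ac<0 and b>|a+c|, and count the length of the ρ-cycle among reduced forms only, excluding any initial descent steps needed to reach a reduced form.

D = 20, ⌊√D⌋ = 4
descent: ρ → (5,0,-1)
descent: ρ → (-1,4,1)  [lands on river]
river: ρ → (1,4,-1)
ρ-cycle length = 2 (tail of 2 descent steps not counted)

2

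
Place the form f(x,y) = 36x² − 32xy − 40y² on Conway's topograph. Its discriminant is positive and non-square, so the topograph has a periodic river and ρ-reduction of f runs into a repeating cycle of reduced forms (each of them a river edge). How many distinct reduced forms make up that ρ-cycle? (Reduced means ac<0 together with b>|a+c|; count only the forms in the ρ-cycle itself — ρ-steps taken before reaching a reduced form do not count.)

D = 6784, ⌊√D⌋ = 82
descent: ρ → (-40,32,36)  [lands on river]
river: ρ → (36,40,-36)
river: ρ → (-36,32,40)
river: ρ → (40,48,-28)
river: ρ → (-28,64,24)
river: ρ → (24,80,-4)
river: ρ → (-4,80,24)
river: ρ → (24,64,-28)
river: ρ → (-28,48,40)
river: ρ → (40,32,-36)
river: ρ → (-36,40,36)
river: ρ → (36,32,-40)
river: ρ → (-40,48,28)
river: ρ → (28,64,-24)
river: ρ → (-24,80,4)
river: ρ → (4,80,-24)
river: ρ → (-24,64,28)
river: ρ → (28,48,-40)
ρ-cycle length = 18 (tail of 1 descent step not counted)

18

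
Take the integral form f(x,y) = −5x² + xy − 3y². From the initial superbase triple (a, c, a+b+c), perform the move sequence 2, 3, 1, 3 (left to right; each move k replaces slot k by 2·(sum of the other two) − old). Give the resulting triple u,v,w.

start (-5,-3,-7) = (f(1,0),f(0,1),f(1,1))
replace slot 2: 2·((-5)+(-7)) − (-3) = -21 → (-5,-21,-7)
replace slot 3: 2·((-5)+(-21)) − (-7) = -45 → (-5,-21,-45)
replace slot 1: 2·((-21)+(-45)) − (-5) = -127 → (-127,-21,-45)
replace slot 3: 2·((-127)+(-21)) − (-45) = -251 → (-127,-21,-251)

-127,-21,-251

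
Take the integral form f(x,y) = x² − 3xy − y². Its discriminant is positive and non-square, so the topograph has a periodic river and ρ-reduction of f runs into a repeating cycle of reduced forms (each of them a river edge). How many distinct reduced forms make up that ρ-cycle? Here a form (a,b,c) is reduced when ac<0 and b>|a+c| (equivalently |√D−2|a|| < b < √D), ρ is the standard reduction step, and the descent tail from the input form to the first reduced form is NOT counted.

D = 13, ⌊√D⌋ = 3
descent: ρ → (-1,3,1)  [lands on river]
river: ρ → (1,3,-1)
ρ-cycle length = 2 (tail of 1 descent step not counted)

2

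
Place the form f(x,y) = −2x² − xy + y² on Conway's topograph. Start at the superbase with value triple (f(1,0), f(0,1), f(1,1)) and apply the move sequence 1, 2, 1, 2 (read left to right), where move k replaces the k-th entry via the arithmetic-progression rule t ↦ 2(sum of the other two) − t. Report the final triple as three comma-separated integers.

start (-2,1,-2) = (f(1,0),f(0,1),f(1,1))
replace slot 1: 2·(1+(-2)) − (-2) = 0 → (0,1,-2)
replace slot 2: 2·(0+(-2)) − 1 = -5 → (0,-5,-2)
replace slot 1: 2·((-5)+(-2)) − 0 = -14 → (-14,-5,-2)
replace slot 2: 2·((-14)+(-2)) − (-5) = -27 → (-14,-27,-2)

-14,-27,-2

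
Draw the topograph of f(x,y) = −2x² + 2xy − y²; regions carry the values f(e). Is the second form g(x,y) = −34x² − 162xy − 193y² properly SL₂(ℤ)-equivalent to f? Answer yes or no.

D₁ = -4, D₂ = -4
f is negative-definite; reduce −f:
−f: translate: b→2 (≡-2 mod 4), so (2,-2,1)→(2,2,1)
−f: flip: (2,2,1)→(1,-2,2)
−f: translate: b→0 (≡-2 mod 2), so (1,-2,2)→(1,0,1)
−f: reduced (well bottom): (1,0,1) with a≤c, −a<b≤a
flip sign back: reduced form of f is (-1,0,-1)
g is negative-definite; reduce −g:
−g: translate: b→26 (≡162 mod 68), so (34,162,193)→(34,26,5)
−g: flip: (34,26,5)→(5,-26,34)
−g: translate: b→4 (≡-26 mod 10), so (5,-26,34)→(5,4,1)
−g: flip: (5,4,1)→(1,-4,5)
−g: translate: b→0 (≡-4 mod 2), so (1,-4,5)→(1,0,1)
−g: reduced (well bottom): (1,0,1) with a≤c, −a<b≤a
flip sign back: reduced form of g is (-1,0,-1)
reduced forms (-1, 0, -1) vs (-1, 0, -1) ⇒ equivalent

yes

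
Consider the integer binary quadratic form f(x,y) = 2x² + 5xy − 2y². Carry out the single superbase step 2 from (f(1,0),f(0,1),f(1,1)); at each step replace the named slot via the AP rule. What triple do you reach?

start (2,-2,5) = (f(1,0),f(0,1),f(1,1))
replace slot 2: 2·(2+5) − (-2) = 16 → (2,16,5)

2,16,5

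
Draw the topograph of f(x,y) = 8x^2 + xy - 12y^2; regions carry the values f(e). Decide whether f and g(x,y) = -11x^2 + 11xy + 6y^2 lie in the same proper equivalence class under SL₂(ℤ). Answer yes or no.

D₁ = 385, D₂ = 385
river cycle of f (length 10): (8, 17, -3), (-3, 19, 2), (2, 17, -12), (-12, 7, 7), (7, 7, -12), (-12, 17, 2), (2, 19, -3), (-3, 17, 8), (8, 15, -5), (-5, 15, 8)
river cycle of g (length 12): (6, 13, -9), (-9, 5, 10), (10, 15, -4), (-4, 17, 6), (6, 19, -1), (-1, 19, 6), (6, 17, -4), (-4, 15, 10), (10, 5, -9), (-9, 13, 6), … (2 more)
cycles differ ⇒ inequivalent

no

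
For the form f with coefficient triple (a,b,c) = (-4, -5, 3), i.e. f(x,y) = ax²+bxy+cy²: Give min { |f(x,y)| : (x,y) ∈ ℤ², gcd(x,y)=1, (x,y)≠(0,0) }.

descent: ρ → (3,5,-4)  [lands on river]
river: ρ → (-4,3,4)
river: ρ → (4,5,-3)
river: ρ → (-3,7,2)
river: ρ → (2,5,-6)
river: ρ → (-6,7,1)
river: ρ → (1,7,-6)
river: ρ → (-6,5,2)
river: ρ → (2,7,-3)
river: ρ → (-3,5,4)
river: ρ → (4,3,-4)
river: ρ → (-4,5,3)
river: ρ → (3,7,-2)
river: ρ → (-2,5,6)
river: ρ → (6,7,-1)
river: ρ → (-1,7,6)
river: ρ → (6,5,-2)
river: ρ → (-2,7,3)
closes: descent 1, river 18
min |a| on river = 1

1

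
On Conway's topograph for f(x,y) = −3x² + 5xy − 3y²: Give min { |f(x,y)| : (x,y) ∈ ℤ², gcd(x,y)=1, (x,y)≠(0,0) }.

translate: b→1 (≡-5 mod 6), so (3,-5,3)→(3,1,1)
flip: (3,1,1)→(1,-1,3)
translate: b→1 (≡-1 mod 2), so (1,-1,3)→(1,1,3)
reduced (well bottom): (1,1,3) with a≤c, −a<b≤a
well minimum |f| = |-1| = 1 (negative-definite)

1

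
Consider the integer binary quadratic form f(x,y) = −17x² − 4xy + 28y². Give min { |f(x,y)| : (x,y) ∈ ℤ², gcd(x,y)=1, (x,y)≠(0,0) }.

descent: ρ → (28,4,-17)
descent: ρ → (-17,30,15)  [lands on river]
river: ρ → (15,30,-17)
river: ρ → (-17,38,7)
river: ρ → (7,32,-32)
river: ρ → (-32,32,7)
river: ρ → (7,38,-17)
closes: descent 2, river 6
min |a| on river = 7

7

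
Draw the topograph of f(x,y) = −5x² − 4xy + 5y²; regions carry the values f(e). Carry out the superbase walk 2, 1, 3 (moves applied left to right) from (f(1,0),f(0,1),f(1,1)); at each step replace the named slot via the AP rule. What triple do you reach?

start (-5,5,-4) = (f(1,0),f(0,1),f(1,1))
replace slot 2: 2·((-5)+(-4)) − 5 = -23 → (-5,-23,-4)
replace slot 1: 2·((-23)+(-4)) − (-5) = -49 → (-49,-23,-4)
replace slot 3: 2·((-49)+(-23)) − (-4) = -140 → (-49,-23,-140)

-49,-23,-140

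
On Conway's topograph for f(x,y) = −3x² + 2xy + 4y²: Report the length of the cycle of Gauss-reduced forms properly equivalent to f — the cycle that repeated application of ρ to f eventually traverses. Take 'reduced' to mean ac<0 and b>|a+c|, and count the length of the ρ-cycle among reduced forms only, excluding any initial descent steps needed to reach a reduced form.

D = 52, ⌊√D⌋ = 7
river: ρ → (4,6,-1)
river: ρ → (-1,6,4)
river: ρ → (4,2,-3)
river: ρ → (-3,4,3)
river: ρ → (3,2,-4)
river: ρ → (-4,6,1)
river: ρ → (1,6,-4)
river: ρ → (-4,2,3)
river: ρ → (3,4,-3)
river: ρ → (-3,2,4)
ρ-cycle length = 10 (tail of 0 descent steps not counted)

10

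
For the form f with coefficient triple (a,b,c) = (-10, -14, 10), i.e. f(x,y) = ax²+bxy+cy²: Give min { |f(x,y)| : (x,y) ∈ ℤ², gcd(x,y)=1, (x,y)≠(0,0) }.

descent: ρ → (10,14,-10)  [lands on river]
river: ρ → (-10,6,14)
river: ρ → (14,22,-2)
river: ρ → (-2,22,14)
river: ρ → (14,6,-10)
river: ρ → (-10,14,10)
river: ρ → (10,6,-14)
river: ρ → (-14,22,2)
river: ρ → (2,22,-14)
river: ρ → (-14,6,10)
closes: descent 1, river 10
min |a| on river = 2

2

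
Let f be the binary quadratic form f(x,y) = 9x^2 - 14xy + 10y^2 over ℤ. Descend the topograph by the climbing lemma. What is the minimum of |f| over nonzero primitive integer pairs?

translate: b→4 (≡-14 mod 18), so (9,-14,10)→(9,4,5)
flip: (9,4,5)→(5,-4,9)
reduced (well bottom): (5,-4,9) with a≤c, −a<b≤a
well minimum = a = 5

5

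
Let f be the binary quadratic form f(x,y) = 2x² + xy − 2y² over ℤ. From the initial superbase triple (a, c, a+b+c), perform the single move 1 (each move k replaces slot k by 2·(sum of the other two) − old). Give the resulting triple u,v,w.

start (2,-2,1) = (f(1,0),f(0,1),f(1,1))
replace slot 1: 2·((-2)+1) − 2 = -4 → (-4,-2,1)

-4,-2,1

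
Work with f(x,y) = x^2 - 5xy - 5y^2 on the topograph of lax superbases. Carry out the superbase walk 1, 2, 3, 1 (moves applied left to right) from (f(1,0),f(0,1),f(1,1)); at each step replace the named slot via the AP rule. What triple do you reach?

start (1,-5,-9) = (f(1,0),f(0,1),f(1,1))
replace slot 1: 2·((-5)+(-9)) − 1 = -29 → (-29,-5,-9)
replace slot 2: 2·((-29)+(-9)) − (-5) = -71 → (-29,-71,-9)
replace slot 3: 2·((-29)+(-71)) − (-9) = -191 → (-29,-71,-191)
replace slot 1: 2·((-71)+(-191)) − (-29) = -495 → (-495,-71,-191)

-495,-71,-191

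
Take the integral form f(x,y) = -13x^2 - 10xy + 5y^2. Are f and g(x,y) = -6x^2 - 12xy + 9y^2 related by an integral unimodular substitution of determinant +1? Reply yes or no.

D₁ = 360, D₂ = 360
river cycle of f (length 4): (5, 10, -13), (-13, 16, 2), (2, 16, -13), (-13, 10, 5)
river cycle of g (length 6): (9, 12, -6), (-6, 12, 9), (9, 6, -9), (-9, 12, 6), (6, 12, -9), (-9, 6, 9)
cycles differ ⇒ inequivalent

no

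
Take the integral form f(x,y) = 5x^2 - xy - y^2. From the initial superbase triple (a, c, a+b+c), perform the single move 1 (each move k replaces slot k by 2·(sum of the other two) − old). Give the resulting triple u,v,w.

start (5,-1,3) = (f(1,0),f(0,1),f(1,1))
replace slot 1: 2·((-1)+3) − 5 = -1 → (-1,-1,3)

-1,-1,3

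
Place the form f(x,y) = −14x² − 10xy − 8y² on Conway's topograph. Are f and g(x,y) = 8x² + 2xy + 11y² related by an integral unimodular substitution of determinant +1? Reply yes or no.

D₁ = -348, D₂ = -348
f is negative-definite; reduce −f:
−f: flip: (14,10,8)→(8,-10,14)
−f: translate: b→6 (≡-10 mod 16), so (8,-10,14)→(8,6,12)
−f: reduced (well bottom): (8,6,12) with a≤c, −a<b≤a
flip sign back: reduced form of f is (-8,-6,-12)
g: reduced (well bottom): (8,2,11) with a≤c, −a<b≤a
reduced forms (-8, -6, -12) vs (8, 2, 11) ⇒ inequivalent

no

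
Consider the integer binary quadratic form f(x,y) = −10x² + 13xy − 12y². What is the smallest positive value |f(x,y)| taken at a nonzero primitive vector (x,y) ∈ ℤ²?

translate: b→7 (≡-13 mod 20), so (10,-13,12)→(10,7,9)
flip: (10,7,9)→(9,-7,10)
reduced (well bottom): (9,-7,10) with a≤c, −a<b≤a
well minimum |f| = |-9| = 9 (negative-definite)

9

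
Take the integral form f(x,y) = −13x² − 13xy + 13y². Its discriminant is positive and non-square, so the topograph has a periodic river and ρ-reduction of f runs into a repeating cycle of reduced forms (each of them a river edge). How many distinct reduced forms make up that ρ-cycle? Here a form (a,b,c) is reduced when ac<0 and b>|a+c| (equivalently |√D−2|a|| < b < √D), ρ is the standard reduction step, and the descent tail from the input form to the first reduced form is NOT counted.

D = 845, ⌊√D⌋ = 29
descent: ρ → (13,13,-13)  [lands on river]
river: ρ → (-13,13,13)
ρ-cycle length = 2 (tail of 1 descent step not counted)

2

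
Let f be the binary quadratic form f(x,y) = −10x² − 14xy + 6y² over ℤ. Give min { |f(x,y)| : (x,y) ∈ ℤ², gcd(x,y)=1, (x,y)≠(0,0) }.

descent: ρ → (6,14,-10)  [lands on river]
river: ρ → (-10,6,10)
river: ρ → (10,14,-6)
river: ρ → (-6,10,14)
river: ρ → (14,18,-2)
river: ρ → (-2,18,14)
river: ρ → (14,10,-6)
river: ρ → (-6,14,10)
river: ρ → (10,6,-10)
river: ρ → (-10,14,6)
river: ρ → (6,10,-14)
river: ρ → (-14,18,2)
river: ρ → (2,18,-14)
river: ρ → (-14,10,6)
closes: descent 1, river 14
min |a| on river = 2

2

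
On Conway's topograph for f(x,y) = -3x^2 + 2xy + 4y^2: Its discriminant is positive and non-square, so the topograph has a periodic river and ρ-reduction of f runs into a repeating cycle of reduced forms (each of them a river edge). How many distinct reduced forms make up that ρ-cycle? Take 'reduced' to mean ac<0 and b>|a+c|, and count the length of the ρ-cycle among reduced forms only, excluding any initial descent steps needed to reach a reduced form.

D = 52, ⌊√D⌋ = 7
river: ρ → (4,6,-1)
river: ρ → (-1,6,4)
river: ρ → (4,2,-3)
river: ρ → (-3,4,3)
river: ρ → (3,2,-4)
river: ρ → (-4,6,1)
river: ρ → (1,6,-4)
river: ρ → (-4,2,3)
river: ρ → (3,4,-3)
river: ρ → (-3,2,4)
ρ-cycle length = 10 (tail of 0 descent steps not counted)

10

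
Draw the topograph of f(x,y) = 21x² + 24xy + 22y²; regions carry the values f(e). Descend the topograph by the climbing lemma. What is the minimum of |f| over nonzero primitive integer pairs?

translate: b→-18 (≡24 mod 42), so (21,24,22)→(21,-18,19)
flip: (21,-18,19)→(19,18,21)
reduced (well bottom): (19,18,21) with a≤c, −a<b≤a
well minimum = a = 19

19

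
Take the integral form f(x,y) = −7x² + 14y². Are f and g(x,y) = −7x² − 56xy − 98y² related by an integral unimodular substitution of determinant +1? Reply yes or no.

D₁ = 392, D₂ = 392
river cycle of f (length 2): (-7, 14, 7), (7, 14, -7)
river cycle of g (length 2): (-7, 14, 7), (7, 14, -7)
cycles coincide ⇒ equivalent

yes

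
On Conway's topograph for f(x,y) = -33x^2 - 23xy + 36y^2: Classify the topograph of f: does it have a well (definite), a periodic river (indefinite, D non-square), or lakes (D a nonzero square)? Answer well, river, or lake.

D = b²−4ac = (-23)² − 4·(-33)·36 = 5281
D > 0 non-square ⇒ indefinite ⇒ periodic river

river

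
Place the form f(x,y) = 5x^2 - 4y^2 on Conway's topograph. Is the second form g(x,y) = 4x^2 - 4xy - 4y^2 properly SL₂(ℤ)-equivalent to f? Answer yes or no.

D₁ = 80, D₂ = 80
river cycle of f (length 2): (-4, 8, 1), (1, 8, -4)
river cycle of g (length 2): (-4, 4, 4), (4, 4, -4)
cycles differ ⇒ inequivalent

no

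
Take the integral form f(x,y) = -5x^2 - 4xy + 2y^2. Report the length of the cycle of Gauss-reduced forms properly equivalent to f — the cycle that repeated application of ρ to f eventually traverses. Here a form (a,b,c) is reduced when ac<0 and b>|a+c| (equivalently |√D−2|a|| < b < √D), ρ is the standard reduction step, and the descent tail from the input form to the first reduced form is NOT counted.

D = 56, ⌊√D⌋ = 7
descent: ρ → (2,4,-5)  [lands on river]
river: ρ → (-5,6,1)
river: ρ → (1,6,-5)
river: ρ → (-5,4,2)
ρ-cycle length = 4 (tail of 1 descent step not counted)

4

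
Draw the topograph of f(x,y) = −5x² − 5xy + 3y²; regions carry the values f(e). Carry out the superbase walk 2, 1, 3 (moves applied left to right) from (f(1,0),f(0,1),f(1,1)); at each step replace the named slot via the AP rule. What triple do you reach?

start (-5,3,-7) = (f(1,0),f(0,1),f(1,1))
replace slot 2: 2·((-5)+(-7)) − 3 = -27 → (-5,-27,-7)
replace slot 1: 2·((-27)+(-7)) − (-5) = -63 → (-63,-27,-7)
replace slot 3: 2·((-63)+(-27)) − (-7) = -173 → (-63,-27,-173)

-63,-27,-173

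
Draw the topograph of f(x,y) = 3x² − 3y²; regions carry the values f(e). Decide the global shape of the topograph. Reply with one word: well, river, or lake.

D = b²−4ac = 0² − 4·3·(-3) = 36
D = 6² is a perfect square ⇒ form factors over ℤ ⇒ lakes

lake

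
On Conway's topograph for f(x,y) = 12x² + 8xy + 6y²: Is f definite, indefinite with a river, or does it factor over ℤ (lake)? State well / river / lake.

D = b²−4ac = 8² − 4·12·6 = -224
D < 0 ⇒ definite ⇒ every region one sign ⇒ single well

well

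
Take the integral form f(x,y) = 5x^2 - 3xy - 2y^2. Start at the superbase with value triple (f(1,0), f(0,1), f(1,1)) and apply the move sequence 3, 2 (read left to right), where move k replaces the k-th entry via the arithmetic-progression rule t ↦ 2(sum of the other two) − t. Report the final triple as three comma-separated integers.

start (5,-2,0) = (f(1,0),f(0,1),f(1,1))
replace slot 3: 2·(5+(-2)) − 0 = 6 → (5,-2,6)
replace slot 2: 2·(5+6) − (-2) = 24 → (5,24,6)

5,24,6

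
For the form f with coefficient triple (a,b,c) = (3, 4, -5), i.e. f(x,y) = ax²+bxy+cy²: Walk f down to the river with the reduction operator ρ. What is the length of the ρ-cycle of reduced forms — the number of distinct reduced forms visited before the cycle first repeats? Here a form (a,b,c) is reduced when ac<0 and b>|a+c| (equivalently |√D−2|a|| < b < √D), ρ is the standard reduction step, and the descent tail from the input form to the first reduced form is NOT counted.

D = 76, ⌊√D⌋ = 8
river: ρ → (-5,6,2)
river: ρ → (2,6,-5)
river: ρ → (-5,4,3)
river: ρ → (3,8,-1)
river: ρ → (-1,8,3)
river: ρ → (3,4,-5)
ρ-cycle length = 6 (tail of 0 descent steps not counted)

6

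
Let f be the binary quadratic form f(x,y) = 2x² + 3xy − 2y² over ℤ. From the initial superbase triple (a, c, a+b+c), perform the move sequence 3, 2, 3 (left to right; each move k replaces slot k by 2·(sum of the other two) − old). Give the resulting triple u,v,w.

start (2,-2,3) = (f(1,0),f(0,1),f(1,1))
replace slot 3: 2·(2+(-2)) − 3 = -3 → (2,-2,-3)
replace slot 2: 2·(2+(-3)) − (-2) = 0 → (2,0,-3)
replace slot 3: 2·(2+0) − (-3) = 7 → (2,0,7)

2,0,7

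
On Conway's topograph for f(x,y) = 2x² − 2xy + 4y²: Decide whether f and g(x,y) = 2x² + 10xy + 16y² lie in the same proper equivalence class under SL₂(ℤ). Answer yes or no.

D₁ = -28, D₂ = -28
f: translate: b→2 (≡-2 mod 4), so (2,-2,4)→(2,2,4)
f: reduced (well bottom): (2,2,4) with a≤c, −a<b≤a
g: translate: b→2 (≡10 mod 4), so (2,10,16)→(2,2,4)
g: reduced (well bottom): (2,2,4) with a≤c, −a<b≤a
reduced forms (2, 2, 4) vs (2, 2, 4) ⇒ equivalent

yes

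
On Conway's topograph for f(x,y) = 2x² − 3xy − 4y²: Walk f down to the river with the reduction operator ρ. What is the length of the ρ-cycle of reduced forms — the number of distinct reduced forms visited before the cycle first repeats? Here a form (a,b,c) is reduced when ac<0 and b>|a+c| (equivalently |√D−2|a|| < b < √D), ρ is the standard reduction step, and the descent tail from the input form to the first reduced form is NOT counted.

D = 41, ⌊√D⌋ = 6
descent: ρ → (-4,3,2)  [lands on river]
river: ρ → (2,5,-2)
river: ρ → (-2,3,4)
river: ρ → (4,5,-1)
river: ρ → (-1,5,4)
river: ρ → (4,3,-2)
river: ρ → (-2,5,2)
river: ρ → (2,3,-4)
river: ρ → (-4,5,1)
river: ρ → (1,5,-4)
ρ-cycle length = 10 (tail of 1 descent step not counted)

10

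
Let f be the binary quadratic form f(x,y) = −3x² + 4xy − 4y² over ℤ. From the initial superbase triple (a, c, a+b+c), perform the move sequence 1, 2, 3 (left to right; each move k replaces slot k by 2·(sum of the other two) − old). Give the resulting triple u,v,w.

start (-3,-4,-3) = (f(1,0),f(0,1),f(1,1))
replace slot 1: 2·((-4)+(-3)) − (-3) = -11 → (-11,-4,-3)
replace slot 2: 2·((-11)+(-3)) − (-4) = -24 → (-11,-24,-3)
replace slot 3: 2·((-11)+(-24)) − (-3) = -67 → (-11,-24,-67)

-11,-24,-67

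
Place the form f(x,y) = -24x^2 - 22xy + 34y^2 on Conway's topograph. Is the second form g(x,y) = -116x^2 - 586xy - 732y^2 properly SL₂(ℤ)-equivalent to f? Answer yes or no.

D₁ = 3748, D₂ = 3748
river cycle of f (length 62): (34, 22, -24), (-24, 26, 32), (32, 38, -18), (-18, 34, 36), (36, 38, -16), (-16, 58, 6), (6, 50, -52), (-52, 54, 4), (4, 58, -24), (-24, 38, 24), … (52 more)
river cycle of g (length 62): (-18, 34, 36), (36, 38, -16), (-16, 58, 6), (6, 50, -52), (-52, 54, 4), (4, 58, -24), (-24, 38, 24), (24, 58, -4), (-4, 54, 52), (52, 50, -6), … (52 more)
cycles coincide ⇒ equivalent

yes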